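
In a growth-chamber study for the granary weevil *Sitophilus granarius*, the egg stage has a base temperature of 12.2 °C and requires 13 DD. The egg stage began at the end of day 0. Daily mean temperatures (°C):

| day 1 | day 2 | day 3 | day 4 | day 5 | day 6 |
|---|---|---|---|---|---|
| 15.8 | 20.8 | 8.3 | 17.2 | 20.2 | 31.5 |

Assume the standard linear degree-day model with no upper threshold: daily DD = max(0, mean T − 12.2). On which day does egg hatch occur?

day 4

Daily DD above 12.2 °C: 3.6, 8.6, 0.0, 5.0, 8.0, 19.3.
Cumulative: 3.6, 12.2, 12.2, 17.2, 25.2, 44.5.
The total first reaches 13 DD on day 4.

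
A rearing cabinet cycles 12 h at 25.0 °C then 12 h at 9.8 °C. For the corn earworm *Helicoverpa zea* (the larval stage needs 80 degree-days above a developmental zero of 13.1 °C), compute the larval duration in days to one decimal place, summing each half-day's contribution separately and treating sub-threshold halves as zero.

Day half: max(0, 25.0 − 13.1) × 0.5 = 11.9 × 0.5 = 5.95 DD.
Night half: max(0, 9.8 − 13.1) × 0.5 = 0.0 × 0.5 = 0.00 DD.
Per 24 h: 5.95 DD/day.
Duration = 80 / 5.95 = 13.445 ≈ 13.4 days.

13.4 days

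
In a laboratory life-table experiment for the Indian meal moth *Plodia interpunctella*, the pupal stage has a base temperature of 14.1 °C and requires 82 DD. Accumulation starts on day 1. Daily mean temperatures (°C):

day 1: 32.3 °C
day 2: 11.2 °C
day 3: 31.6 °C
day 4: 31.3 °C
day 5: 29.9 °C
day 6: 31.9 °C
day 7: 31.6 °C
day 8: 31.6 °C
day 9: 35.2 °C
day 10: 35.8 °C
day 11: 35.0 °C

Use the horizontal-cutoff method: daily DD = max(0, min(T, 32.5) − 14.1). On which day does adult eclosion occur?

Daily DD above 14.1 °C (capped at 18.4): 18.2, 0.0, 17.5, 17.2, 15.8, 17.8, 17.5, 17.5, 18.4, 18.4, 18.4.
Cumulative: 18.2, 18.2, 35.7, 52.9, 68.7, 86.5, 104.0, 121.5, 139.9, 158.3, 176.7.
The total first reaches 82 DD on day 6.

day 6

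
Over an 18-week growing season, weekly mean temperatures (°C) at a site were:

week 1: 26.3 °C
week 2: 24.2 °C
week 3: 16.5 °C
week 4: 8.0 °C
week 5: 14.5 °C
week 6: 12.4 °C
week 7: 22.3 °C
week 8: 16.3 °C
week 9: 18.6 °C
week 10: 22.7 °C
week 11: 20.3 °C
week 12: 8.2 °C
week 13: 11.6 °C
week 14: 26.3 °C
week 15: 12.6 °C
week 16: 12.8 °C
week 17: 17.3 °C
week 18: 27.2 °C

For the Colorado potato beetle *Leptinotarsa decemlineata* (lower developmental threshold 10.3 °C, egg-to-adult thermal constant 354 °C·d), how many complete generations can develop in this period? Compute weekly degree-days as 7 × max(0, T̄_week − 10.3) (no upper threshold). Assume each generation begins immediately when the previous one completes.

2 generations

Weekly DD (7 × max(0, T̄ − 10.3)): 112.0, 97.3, 43.4, 0.0, 29.4, 14.7, 84.0, 42.0, 58.1, 86.8, 70.0, 0.0, 9.1, 112.0, 16.1, 17.5, 49.0, 118.3.
Season total = 959.7 DD.
Complete generations = ⌊959.7 / 354⌋ = 2.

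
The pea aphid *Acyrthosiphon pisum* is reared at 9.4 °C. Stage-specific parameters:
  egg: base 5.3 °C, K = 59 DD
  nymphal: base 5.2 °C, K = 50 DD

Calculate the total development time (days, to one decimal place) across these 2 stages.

egg: 59 / (9.4 − 5.3) = 59 / 4.1 = 14.390 d.
nymphal: 50 / (9.4 − 5.2) = 50 / 4.2 = 11.905 d.
Sum = 26.295 ≈ 26.3 days.

26.3 days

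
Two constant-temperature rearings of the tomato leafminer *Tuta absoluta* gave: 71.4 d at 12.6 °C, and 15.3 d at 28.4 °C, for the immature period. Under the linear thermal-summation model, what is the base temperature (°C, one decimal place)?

8.3 °C

Equal thermal constants: D₁(T₁ − T_b) = D₂(T₂ − T_b).
71.4·(12.6 − T_b) = 15.3·(28.4 − T_b)
T_b = (71.4·12.6 − 15.3·28.4) / (71.4 − 15.3) = 465.12 / 56.1 = 8.291 °C ≈ 8.3 °C.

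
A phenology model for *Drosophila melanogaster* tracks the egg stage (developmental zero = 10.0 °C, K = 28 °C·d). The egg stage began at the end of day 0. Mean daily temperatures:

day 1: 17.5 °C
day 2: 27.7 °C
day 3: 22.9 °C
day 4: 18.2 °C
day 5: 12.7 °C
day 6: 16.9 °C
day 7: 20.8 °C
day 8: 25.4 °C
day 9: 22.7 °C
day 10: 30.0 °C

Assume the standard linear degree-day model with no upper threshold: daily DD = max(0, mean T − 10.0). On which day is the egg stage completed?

Daily DD above 10.0 °C: 7.5, 17.7, 12.9, 8.2, 2.7, 6.9, 10.8, 15.4, 12.7, 20.0.
Cumulative: 7.5, 25.2, 38.1, 46.3, 49.0, 55.9, 66.7, 82.1, 94.8, 114.8.
The total first reaches 28 DD on day 3.

day 3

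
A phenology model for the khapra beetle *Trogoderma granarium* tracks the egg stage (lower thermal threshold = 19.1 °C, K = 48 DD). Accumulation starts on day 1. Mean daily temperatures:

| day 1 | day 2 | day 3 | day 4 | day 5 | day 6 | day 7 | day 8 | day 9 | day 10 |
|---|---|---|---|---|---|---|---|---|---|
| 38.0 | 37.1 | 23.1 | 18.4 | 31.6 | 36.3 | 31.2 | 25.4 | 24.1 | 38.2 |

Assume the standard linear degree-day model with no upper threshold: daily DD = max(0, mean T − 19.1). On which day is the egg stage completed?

day 5

Daily DD above 19.1 °C: 18.9, 18.0, 4.0, 0.0, 12.5, 17.2, 12.1, 6.3, 5.0, 19.1.
Cumulative: 18.9, 36.9, 40.9, 40.9, 53.4, 70.6, 82.7, 89.0, 94.0, 113.1.
The total first reaches 48 DD on day 5.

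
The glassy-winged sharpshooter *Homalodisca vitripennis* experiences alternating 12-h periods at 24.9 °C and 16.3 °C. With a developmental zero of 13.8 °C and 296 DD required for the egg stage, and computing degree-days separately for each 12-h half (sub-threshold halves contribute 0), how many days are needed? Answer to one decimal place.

Day half: max(0, 24.9 − 13.8) × 0.5 = 11.1 × 0.5 = 5.55 DD.
Night half: max(0, 16.3 − 13.8) × 0.5 = 2.5 × 0.5 = 1.25 DD.
Per 24 h: 6.80 DD/day.
Duration = 296 / 6.80 = 43.529 ≈ 43.5 days.

43.5 days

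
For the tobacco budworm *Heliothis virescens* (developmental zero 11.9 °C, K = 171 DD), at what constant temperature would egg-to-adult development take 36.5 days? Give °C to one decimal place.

Required daily accumulation = 171 / 36.5 = 4.685 DD/day.
T = T_base + 4.685 = 11.9 + 4.685 = 16.585 ≈ 16.6 °C.

16.6 °C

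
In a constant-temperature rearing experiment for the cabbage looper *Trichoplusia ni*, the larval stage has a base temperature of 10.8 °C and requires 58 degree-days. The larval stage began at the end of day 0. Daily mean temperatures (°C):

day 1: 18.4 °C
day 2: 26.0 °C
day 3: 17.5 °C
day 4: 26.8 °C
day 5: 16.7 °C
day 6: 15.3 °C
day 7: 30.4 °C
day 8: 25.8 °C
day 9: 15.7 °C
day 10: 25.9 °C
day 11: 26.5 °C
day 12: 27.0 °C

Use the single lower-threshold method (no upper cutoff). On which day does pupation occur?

day 7

Daily DD above 10.8 °C: 7.6, 15.2, 6.7, 16.0, 5.9, 4.5, 19.6, 15.0, 4.9, 15.1, 15.7, 16.2.
Cumulative: 7.6, 22.8, 29.5, 45.5, 51.4, 55.9, 75.5, 90.5, 95.4, 110.5, 126.2, 142.4.
The total first reaches 58 DD on day 7.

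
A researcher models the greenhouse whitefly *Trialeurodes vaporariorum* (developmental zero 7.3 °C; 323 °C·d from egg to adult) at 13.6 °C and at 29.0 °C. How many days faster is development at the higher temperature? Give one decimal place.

36.4 days

At 13.6 °C: 323 / (13.6 − 7.3) = 323 / 6.3 = 51.270 d.
At 29.0 °C: 323 / (29.0 − 7.3) = 323 / 21.7 = 14.885 d.
Difference = |51.270 − 14.885| = 36.385 ≈ 36.4 days.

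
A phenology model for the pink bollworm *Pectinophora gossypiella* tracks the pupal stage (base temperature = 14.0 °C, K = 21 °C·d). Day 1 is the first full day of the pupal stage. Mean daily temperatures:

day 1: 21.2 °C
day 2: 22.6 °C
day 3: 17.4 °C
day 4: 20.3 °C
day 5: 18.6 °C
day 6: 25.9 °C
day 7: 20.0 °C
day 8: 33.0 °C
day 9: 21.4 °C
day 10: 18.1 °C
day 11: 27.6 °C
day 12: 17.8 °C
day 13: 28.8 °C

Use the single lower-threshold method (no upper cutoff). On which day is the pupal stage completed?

day 4

Daily DD above 14.0 °C: 7.2, 8.6, 3.4, 6.3, 4.6, 11.9, 6.0, 19.0, 7.4, 4.1, 13.6, 3.8, 14.8.
Cumulative: 7.2, 15.8, 19.2, 25.5, 30.1, 42.0, 48.0, 67.0, 74.4, 78.5, 92.1, 95.9, 110.7.
The total first reaches 21 DD on day 4.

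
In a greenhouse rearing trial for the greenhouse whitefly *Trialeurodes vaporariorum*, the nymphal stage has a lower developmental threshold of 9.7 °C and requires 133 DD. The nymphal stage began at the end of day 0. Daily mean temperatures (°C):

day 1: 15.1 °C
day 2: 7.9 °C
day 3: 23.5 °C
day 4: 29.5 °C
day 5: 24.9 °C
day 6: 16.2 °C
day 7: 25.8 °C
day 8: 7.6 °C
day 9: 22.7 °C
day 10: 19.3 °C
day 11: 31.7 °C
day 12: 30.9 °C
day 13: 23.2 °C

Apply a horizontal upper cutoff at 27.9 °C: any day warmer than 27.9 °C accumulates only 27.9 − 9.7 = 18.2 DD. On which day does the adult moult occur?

Daily DD above 9.7 °C (capped at 18.2): 5.4, 0.0, 13.8, 18.2, 15.2, 6.5, 16.1, 0.0, 13.0, 9.6, 18.2, 18.2, 13.5.
Cumulative: 5.4, 5.4, 19.2, 37.4, 52.6, 59.1, 75.2, 75.2, 88.2, 97.8, 116.0, 134.2, 147.7.
The total first reaches 133 DD on day 12.

day 12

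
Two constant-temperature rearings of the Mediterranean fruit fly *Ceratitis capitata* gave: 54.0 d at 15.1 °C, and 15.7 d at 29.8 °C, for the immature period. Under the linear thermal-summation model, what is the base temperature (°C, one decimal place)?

Under the model K = D·(T − T_b), so D₁·(T₁ − T_b) = D₂·(T₂ − T_b).
54.0·(15.1 − T_b) = 15.7·(29.8 − T_b)
T_b = (54.0·15.1 − 15.7·29.8) / (54.0 − 15.7) = 347.54 / 38.3 = 9.074 °C ≈ 9.1 °C.

9.1 °C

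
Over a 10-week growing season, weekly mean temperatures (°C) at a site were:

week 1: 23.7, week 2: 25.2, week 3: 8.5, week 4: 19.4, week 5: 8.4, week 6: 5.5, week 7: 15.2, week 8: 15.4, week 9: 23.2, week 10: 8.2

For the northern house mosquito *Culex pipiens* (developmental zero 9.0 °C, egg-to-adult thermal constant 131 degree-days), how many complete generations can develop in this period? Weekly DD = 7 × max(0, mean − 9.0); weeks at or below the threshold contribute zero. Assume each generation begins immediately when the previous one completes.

Weekly DD (7 × max(0, T̄ − 9.0)): 102.9, 113.4, 0.0, 72.8, 0.0, 0.0, 43.4, 44.8, 99.4, 0.0.
Season total = 476.7 DD.
Complete generations = ⌊476.7 / 131⌋ = 3.

3 generations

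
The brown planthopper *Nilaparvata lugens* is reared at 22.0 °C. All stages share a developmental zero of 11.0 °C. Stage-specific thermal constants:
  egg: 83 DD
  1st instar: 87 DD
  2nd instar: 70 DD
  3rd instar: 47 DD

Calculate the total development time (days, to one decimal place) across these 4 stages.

26.1 days

Daily accumulation at 22.0 °C = 22.0 − 11.0 = 11.0 DD/day.
Total K = 83 + 87 + 70 + 47 = 287 DD.
Total duration = 287 / 11.0 = 26.091 ≈ 26.1 days.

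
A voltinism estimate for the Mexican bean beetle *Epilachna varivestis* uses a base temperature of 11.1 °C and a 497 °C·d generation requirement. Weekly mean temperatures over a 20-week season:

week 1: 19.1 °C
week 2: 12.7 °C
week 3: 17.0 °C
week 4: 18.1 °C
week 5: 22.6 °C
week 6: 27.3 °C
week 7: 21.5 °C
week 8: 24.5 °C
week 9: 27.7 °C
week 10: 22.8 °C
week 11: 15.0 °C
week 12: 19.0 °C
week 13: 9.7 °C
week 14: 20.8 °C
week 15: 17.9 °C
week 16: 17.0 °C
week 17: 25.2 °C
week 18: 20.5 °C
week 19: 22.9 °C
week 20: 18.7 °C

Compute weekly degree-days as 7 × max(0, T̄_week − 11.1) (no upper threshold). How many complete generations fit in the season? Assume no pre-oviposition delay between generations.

2 generations

Weekly DD (7 × max(0, T̄ − 11.1)): 56.0, 11.2, 41.3, 49.0, 80.5, 113.4, 72.8, 93.8, 116.2, 81.9, 27.3, 55.3, 0.0, 67.9, 47.6, 41.3, 98.7, 65.8, 82.6, 53.2.
Season total = 1255.8 DD.
Complete generations = ⌊1255.8 / 497⌋ = 2.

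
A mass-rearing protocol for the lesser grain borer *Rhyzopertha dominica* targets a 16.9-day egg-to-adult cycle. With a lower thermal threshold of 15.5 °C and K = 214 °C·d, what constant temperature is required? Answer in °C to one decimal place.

Required daily accumulation = 214 / 16.9 = 12.663 DD/day.
T = T_base + 12.663 = 15.5 + 12.663 = 28.163 ≈ 28.2 °C.

28.2 °C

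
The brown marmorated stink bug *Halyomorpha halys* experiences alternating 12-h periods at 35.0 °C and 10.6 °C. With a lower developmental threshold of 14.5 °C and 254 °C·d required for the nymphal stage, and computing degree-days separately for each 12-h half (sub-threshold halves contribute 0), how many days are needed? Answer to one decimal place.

Day half: max(0, 35.0 − 14.5) × 0.5 = 20.5 × 0.5 = 10.25 DD.
Night half: max(0, 10.6 − 14.5) × 0.5 = 0.0 × 0.5 = 0.00 DD.
Per 24 h: 10.25 DD/day.
Duration = 254 / 10.25 = 24.780 ≈ 24.8 days.

24.8 days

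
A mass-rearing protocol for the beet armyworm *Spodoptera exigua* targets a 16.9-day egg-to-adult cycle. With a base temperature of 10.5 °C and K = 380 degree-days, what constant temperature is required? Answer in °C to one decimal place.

33.0 °C

Required daily accumulation = 380 / 16.9 = 22.485 DD/day.
T = T_base + 22.485 = 10.5 + 22.485 = 32.985 ≈ 33.0 °C.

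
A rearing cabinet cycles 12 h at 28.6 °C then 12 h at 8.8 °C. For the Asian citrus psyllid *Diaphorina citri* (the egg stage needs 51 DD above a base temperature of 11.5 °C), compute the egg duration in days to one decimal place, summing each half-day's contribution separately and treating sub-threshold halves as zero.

6.0 days

Day half: max(0, 28.6 − 11.5) × 0.5 = 17.1 × 0.5 = 8.55 DD.
Night half: max(0, 8.8 − 11.5) × 0.5 = 0.0 × 0.5 = 0.00 DD.
Per 24 h: 8.55 DD/day.
Duration = 51 / 8.55 = 5.965 ≈ 6.0 days.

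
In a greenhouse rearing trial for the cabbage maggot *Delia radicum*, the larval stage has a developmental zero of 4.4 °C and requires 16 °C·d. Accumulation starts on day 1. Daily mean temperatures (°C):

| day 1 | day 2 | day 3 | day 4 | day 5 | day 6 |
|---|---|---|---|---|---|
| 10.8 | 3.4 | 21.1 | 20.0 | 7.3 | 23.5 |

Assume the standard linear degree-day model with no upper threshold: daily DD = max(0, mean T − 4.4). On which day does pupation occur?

Daily DD above 4.4 °C: 6.4, 0.0, 16.7, 15.6, 2.9, 19.1.
Cumulative: 6.4, 6.4, 23.1, 38.7, 41.6, 60.7.
The total first reaches 16 DD on day 3.

day 3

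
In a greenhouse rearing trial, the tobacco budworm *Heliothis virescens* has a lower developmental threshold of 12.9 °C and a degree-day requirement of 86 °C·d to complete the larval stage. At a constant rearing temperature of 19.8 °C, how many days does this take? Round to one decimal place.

Daily accumulation = 19.8 − 12.9 = 6.9 DD/day.
Duration = 86 / 6.9 = 12.464 ≈ 12.5 days.

12.5 days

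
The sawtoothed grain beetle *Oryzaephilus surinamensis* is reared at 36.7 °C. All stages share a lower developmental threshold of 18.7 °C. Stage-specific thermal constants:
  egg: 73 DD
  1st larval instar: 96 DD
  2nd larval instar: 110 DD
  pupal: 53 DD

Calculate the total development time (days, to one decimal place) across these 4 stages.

18.4 days

Daily accumulation at 36.7 °C = 36.7 − 18.7 = 18.0 DD/day.
Total K = 73 + 96 + 110 + 53 = 332 DD.
Total duration = 332 / 18.0 = 18.444 ≈ 18.4 days.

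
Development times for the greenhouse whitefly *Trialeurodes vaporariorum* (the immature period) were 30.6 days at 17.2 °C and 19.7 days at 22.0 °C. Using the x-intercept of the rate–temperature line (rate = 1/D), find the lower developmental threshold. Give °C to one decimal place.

8.5 °C

Linear rate model ⇒ the product D·(T − T_b) is constant across temperatures.
30.6·(17.2 − T_b) = 19.7·(22.0 − T_b)
T_b = (30.6·17.2 − 19.7·22.0) / (30.6 − 19.7) = 92.92 / 10.9 = 8.525 °C ≈ 8.5 °C.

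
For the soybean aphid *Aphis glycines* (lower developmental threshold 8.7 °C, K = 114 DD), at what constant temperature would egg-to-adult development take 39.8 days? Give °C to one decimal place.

11.6 °C

Required daily accumulation = 114 / 39.8 = 2.864 DD/day.
T = T_base + 2.864 = 8.7 + 2.864 = 11.564 ≈ 11.6 °C.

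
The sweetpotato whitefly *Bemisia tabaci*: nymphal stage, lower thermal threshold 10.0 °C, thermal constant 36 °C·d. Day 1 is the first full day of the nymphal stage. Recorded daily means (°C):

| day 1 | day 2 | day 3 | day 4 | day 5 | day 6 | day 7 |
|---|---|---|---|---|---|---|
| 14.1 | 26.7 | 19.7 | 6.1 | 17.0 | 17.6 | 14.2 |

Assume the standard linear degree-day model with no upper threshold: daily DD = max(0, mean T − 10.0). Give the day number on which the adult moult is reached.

day 5

Daily DD above 10.0 °C: 4.1, 16.7, 9.7, 0.0, 7.0, 7.6, 4.2.
Cumulative: 4.1, 20.8, 30.5, 30.5, 37.5, 45.1, 49.3.
The total first reaches 36 DD on day 5.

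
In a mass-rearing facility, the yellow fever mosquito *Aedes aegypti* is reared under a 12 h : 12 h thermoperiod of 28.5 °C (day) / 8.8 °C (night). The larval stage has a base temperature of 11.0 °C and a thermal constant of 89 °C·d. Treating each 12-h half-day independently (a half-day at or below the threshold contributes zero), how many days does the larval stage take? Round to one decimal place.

Day half: max(0, 28.5 − 11.0) × 0.5 = 17.5 × 0.5 = 8.75 DD.
Night half: max(0, 8.8 − 11.0) × 0.5 = 0.0 × 0.5 = 0.00 DD.
Per 24 h: 8.75 DD/day.
Duration = 89 / 8.75 = 10.171 ≈ 10.2 days.

10.2 days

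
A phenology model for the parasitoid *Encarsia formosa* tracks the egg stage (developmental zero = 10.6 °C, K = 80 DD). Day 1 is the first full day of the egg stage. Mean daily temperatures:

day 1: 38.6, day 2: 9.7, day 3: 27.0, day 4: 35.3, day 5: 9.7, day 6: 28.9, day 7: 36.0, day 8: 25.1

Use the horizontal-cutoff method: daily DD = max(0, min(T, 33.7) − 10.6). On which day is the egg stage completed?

Daily DD above 10.6 °C (capped at 23.1): 23.1, 0.0, 16.4, 23.1, 0.0, 18.3, 23.1, 14.5.
Cumulative: 23.1, 23.1, 39.5, 62.6, 62.6, 80.9, 104.0, 118.5.
The total first reaches 80 DD on day 6.

day 6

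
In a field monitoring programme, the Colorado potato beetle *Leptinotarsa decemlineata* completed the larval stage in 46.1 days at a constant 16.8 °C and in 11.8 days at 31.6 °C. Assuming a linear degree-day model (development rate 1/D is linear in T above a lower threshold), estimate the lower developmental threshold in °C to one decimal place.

11.7 °C

Equal thermal constants: D₁(T₁ − T_b) = D₂(T₂ − T_b).
46.1·(16.8 − T_b) = 11.8·(31.6 − T_b)
T_b = (46.1·16.8 − 11.8·31.6) / (46.1 − 11.8) = 401.60 / 34.3 = 11.708 °C ≈ 11.7 °C.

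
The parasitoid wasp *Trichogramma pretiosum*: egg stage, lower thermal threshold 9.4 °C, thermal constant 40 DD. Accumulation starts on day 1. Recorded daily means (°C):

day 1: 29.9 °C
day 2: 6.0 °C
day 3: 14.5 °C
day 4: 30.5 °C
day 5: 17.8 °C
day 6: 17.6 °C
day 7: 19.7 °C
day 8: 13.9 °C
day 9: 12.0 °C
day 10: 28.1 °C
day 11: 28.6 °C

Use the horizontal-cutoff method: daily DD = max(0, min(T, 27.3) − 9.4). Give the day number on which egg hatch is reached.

Daily DD above 9.4 °C (capped at 17.9): 17.9, 0.0, 5.1, 17.9, 8.4, 8.2, 10.3, 4.5, 2.6, 17.9, 17.9.
Cumulative: 17.9, 17.9, 23.0, 40.9, 49.3, 57.5, 67.8, 72.3, 74.9, 92.8, 110.7.
The total first reaches 40 DD on day 4.

day 4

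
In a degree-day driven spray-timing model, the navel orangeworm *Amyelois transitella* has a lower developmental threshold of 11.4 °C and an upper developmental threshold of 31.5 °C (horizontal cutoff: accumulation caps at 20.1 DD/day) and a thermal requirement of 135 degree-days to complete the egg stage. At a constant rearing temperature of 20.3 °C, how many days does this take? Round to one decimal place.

Daily accumulation = 20.3 − 11.4 = 8.9 DD/day.
Duration = 135 / 8.9 = 15.169 ≈ 15.2 days.

15.2 days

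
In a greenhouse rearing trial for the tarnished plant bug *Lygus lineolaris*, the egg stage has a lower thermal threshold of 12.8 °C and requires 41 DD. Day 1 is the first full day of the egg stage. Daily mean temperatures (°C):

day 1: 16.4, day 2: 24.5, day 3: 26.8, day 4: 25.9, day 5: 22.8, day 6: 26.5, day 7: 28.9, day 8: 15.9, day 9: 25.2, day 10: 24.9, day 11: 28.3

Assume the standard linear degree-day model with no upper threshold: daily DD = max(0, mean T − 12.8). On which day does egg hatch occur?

Daily DD above 12.8 °C: 3.6, 11.7, 14.0, 13.1, 10.0, 13.7, 16.1, 3.1, 12.4, 12.1, 15.5.
Cumulative: 3.6, 15.3, 29.3, 42.4, 52.4, 66.1, 82.2, 85.3, 97.7, 109.8, 125.3.
The total first reaches 41 DD on day 4.

day 4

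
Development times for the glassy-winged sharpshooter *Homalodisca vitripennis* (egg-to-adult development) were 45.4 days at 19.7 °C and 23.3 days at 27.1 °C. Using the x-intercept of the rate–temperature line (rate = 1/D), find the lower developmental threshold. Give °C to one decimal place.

11.9 °C

Linear rate model ⇒ the product D·(T − T_b) is constant across temperatures.
45.4·(19.7 − T_b) = 23.3·(27.1 − T_b)
T_b = (45.4·19.7 − 23.3·27.1) / (45.4 − 23.3) = 262.95 / 22.1 = 11.898 °C ≈ 11.9 °C.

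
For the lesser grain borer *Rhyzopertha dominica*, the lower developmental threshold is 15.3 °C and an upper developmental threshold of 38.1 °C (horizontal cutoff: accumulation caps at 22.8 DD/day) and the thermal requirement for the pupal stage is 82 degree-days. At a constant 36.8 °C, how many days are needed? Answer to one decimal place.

3.8 days

Daily accumulation = 36.8 − 15.3 = 21.5 DD/day.
Duration = 82 / 21.5 = 3.814 ≈ 3.8 days.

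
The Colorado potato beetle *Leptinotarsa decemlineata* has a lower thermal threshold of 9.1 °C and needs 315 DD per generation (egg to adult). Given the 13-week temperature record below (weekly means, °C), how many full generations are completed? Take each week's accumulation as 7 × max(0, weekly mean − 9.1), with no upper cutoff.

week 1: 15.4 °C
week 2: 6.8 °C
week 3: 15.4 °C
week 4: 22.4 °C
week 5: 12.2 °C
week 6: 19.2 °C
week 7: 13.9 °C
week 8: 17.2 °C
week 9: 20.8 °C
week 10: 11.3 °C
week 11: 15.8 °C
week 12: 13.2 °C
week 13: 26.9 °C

Weekly DD (7 × max(0, T̄ − 9.1)): 44.1, 0.0, 44.1, 93.1, 21.7, 70.7, 33.6, 56.7, 81.9, 15.4, 46.9, 28.7, 124.6.
Season total = 661.5 DD.
Complete generations = ⌊661.5 / 315⌋ = 2.

2 generations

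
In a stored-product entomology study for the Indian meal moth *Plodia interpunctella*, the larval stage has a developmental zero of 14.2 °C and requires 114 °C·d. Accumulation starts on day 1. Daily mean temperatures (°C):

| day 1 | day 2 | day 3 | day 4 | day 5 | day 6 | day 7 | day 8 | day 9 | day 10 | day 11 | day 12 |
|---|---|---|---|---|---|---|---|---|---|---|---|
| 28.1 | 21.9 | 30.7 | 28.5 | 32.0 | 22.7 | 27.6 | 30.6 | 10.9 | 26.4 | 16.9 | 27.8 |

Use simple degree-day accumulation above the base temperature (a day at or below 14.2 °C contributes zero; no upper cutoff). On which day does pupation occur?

Daily DD above 14.2 °C: 13.9, 7.7, 16.5, 14.3, 17.8, 8.5, 13.4, 16.4, 0.0, 12.2, 2.7, 13.6.
Cumulative: 13.9, 21.6, 38.1, 52.4, 70.2, 78.7, 92.1, 108.5, 108.5, 120.7, 123.4, 137.0.
The total first reaches 114 DD on day 10.

day 10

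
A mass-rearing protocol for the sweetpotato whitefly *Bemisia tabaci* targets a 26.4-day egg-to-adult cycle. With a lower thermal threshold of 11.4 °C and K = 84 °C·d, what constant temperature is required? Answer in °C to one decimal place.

Required daily accumulation = 84 / 26.4 = 3.182 DD/day.
T = T_base + 3.182 = 11.4 + 3.182 = 14.582 ≈ 14.6 °C.

14.6 °C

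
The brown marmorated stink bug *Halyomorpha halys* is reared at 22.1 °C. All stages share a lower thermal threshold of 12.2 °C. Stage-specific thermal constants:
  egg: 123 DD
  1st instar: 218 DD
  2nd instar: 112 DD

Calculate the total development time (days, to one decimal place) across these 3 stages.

45.8 days

Daily accumulation at 22.1 °C = 22.1 − 12.2 = 9.9 DD/day.
Total K = 123 + 218 + 112 = 453 DD.
Total duration = 453 / 9.9 = 45.758 ≈ 45.8 days.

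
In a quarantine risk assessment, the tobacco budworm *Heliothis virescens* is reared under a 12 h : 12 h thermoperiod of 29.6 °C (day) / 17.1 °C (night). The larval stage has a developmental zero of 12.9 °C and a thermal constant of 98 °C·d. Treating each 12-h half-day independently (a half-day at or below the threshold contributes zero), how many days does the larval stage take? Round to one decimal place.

9.4 days

Day half: max(0, 29.6 − 12.9) × 0.5 = 16.7 × 0.5 = 8.35 DD.
Night half: max(0, 17.1 − 12.9) × 0.5 = 4.2 × 0.5 = 2.10 DD.
Per 24 h: 10.45 DD/day.
Duration = 98 / 10.45 = 9.378 ≈ 9.4 days.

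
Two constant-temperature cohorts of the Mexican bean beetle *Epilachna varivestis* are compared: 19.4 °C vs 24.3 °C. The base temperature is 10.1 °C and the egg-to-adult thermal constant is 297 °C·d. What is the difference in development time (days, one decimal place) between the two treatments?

At 19.4 °C: 297 / (19.4 − 10.1) = 297 / 9.3 = 31.935 d.
At 24.3 °C: 297 / (24.3 − 10.1) = 297 / 14.2 = 20.915 d.
Difference = |31.935 − 20.915| = 11.020 ≈ 11.0 days.

11.0 days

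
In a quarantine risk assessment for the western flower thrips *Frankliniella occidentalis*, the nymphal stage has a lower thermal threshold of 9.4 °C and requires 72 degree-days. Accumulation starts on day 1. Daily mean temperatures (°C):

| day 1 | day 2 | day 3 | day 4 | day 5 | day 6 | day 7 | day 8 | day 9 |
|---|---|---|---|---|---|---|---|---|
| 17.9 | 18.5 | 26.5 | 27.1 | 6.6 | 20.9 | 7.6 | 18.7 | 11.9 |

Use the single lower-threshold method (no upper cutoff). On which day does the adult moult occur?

day 8

Daily DD above 9.4 °C: 8.5, 9.1, 17.1, 17.7, 0.0, 11.5, 0.0, 9.3, 2.5.
Cumulative: 8.5, 17.6, 34.7, 52.4, 52.4, 63.9, 63.9, 73.2, 75.7.
The total first reaches 72 DD on day 8.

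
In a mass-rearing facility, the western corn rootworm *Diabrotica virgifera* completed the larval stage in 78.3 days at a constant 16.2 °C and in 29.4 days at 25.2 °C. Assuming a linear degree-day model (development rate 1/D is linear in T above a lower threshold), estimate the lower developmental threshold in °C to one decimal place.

Under the model K = D·(T − T_b), so D₁·(T₁ − T_b) = D₂·(T₂ − T_b).
78.3·(16.2 − T_b) = 29.4·(25.2 − T_b)
T_b = (78.3·16.2 − 29.4·25.2) / (78.3 − 29.4) = 527.58 / 48.9 = 10.789 °C ≈ 10.8 °C.

10.8 °C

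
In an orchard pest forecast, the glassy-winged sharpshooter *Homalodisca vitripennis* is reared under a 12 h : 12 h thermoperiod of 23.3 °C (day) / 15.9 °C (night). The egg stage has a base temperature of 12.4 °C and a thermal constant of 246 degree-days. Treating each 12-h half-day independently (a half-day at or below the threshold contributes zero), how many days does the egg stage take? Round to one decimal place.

34.2 days

Day half: max(0, 23.3 − 12.4) × 0.5 = 10.9 × 0.5 = 5.45 DD.
Night half: max(0, 15.9 − 12.4) × 0.5 = 3.5 × 0.5 = 1.75 DD.
Per 24 h: 7.20 DD/day.
Duration = 246 / 7.20 = 34.167 ≈ 34.2 days.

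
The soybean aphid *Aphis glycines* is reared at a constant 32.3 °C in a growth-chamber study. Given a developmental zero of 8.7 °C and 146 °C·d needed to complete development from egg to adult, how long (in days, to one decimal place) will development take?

Daily accumulation = 32.3 − 8.7 = 23.6 DD/day.
Duration = 146 / 23.6 = 6.186 ≈ 6.2 days.

6.2 days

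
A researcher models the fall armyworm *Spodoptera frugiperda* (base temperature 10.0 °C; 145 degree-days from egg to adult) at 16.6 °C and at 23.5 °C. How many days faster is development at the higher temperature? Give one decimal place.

At 16.6 °C: 145 / (16.6 − 10.0) = 145 / 6.6 = 21.970 d.
At 23.5 °C: 145 / (23.5 − 10.0) = 145 / 13.5 = 10.741 d.
Difference = |21.970 − 10.741| = 11.229 ≈ 11.2 days.

11.2 days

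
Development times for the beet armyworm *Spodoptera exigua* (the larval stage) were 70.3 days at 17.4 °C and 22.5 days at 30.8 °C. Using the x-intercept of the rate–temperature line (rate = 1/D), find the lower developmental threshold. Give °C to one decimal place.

11.1 °C

Equal thermal constants: D₁(T₁ − T_b) = D₂(T₂ − T_b).
70.3·(17.4 − T_b) = 22.5·(30.8 − T_b)
T_b = (70.3·17.4 − 22.5·30.8) / (70.3 − 22.5) = 530.22 / 47.8 = 11.092 °C ≈ 11.1 °C.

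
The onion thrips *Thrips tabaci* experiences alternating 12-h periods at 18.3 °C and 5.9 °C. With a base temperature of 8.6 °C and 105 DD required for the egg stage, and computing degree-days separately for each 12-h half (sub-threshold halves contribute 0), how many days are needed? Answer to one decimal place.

Day half: max(0, 18.3 − 8.6) × 0.5 = 9.7 × 0.5 = 4.85 DD.
Night half: max(0, 5.9 − 8.6) × 0.5 = 0.0 × 0.5 = 0.00 DD.
Per 24 h: 4.85 DD/day.
Duration = 105 / 4.85 = 21.649 ≈ 21.6 days.

21.6 days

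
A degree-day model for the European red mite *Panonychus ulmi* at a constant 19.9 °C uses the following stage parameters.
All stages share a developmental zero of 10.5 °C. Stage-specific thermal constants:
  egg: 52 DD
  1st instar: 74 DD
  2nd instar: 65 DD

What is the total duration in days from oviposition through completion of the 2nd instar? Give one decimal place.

Daily accumulation at 19.9 °C = 19.9 − 10.5 = 9.4 DD/day.
Total K = 52 + 74 + 65 = 191 DD.
Total duration = 191 / 9.4 = 20.319 ≈ 20.3 days.

20.3 days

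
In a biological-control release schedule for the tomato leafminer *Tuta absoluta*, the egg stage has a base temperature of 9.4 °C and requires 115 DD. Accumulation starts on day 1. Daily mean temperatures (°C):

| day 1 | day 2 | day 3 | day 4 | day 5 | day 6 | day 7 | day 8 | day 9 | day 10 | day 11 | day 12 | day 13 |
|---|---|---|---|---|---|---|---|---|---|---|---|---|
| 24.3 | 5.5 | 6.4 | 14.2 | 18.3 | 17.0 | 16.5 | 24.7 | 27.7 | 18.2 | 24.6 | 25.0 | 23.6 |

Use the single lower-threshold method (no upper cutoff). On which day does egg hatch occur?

day 12

Daily DD above 9.4 °C: 14.9, 0.0, 0.0, 4.8, 8.9, 7.6, 7.1, 15.3, 18.3, 8.8, 15.2, 15.6, 14.2.
Cumulative: 14.9, 14.9, 14.9, 19.7, 28.6, 36.2, 43.3, 58.6, 76.9, 85.7, 100.9, 116.5, 130.7.
The total first reaches 115 DD on day 12.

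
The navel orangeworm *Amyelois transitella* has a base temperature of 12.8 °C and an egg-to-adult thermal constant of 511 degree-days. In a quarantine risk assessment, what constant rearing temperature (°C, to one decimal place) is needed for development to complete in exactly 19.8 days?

Required daily accumulation = 511 / 19.8 = 25.808 DD/day.
T = T_base + 25.808 = 12.8 + 25.808 = 38.608 ≈ 38.6 °C.

38.6 °C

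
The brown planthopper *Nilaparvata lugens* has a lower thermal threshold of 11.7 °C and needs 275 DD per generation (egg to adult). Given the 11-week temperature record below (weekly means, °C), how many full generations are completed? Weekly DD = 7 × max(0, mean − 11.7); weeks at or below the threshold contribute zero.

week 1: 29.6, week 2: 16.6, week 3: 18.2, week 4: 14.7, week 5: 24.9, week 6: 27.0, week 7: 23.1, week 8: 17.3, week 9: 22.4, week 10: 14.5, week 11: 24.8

2 generations

Weekly DD (7 × max(0, T̄ − 11.7)): 125.3, 34.3, 45.5, 21.0, 92.4, 107.1, 79.8, 39.2, 74.9, 19.6, 91.7.
Season total = 730.8 DD.
Complete generations = ⌊730.8 / 275⌋ = 2.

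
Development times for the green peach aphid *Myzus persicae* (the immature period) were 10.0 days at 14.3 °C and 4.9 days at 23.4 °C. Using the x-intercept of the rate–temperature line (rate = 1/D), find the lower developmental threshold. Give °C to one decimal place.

Under the model K = D·(T − T_b), so D₁·(T₁ − T_b) = D₂·(T₂ − T_b).
10.0·(14.3 − T_b) = 4.9·(23.4 − T_b)
T_b = (10.0·14.3 − 4.9·23.4) / (10.0 − 4.9) = 28.34 / 5.1 = 5.557 °C ≈ 5.6 °C.

5.6 °C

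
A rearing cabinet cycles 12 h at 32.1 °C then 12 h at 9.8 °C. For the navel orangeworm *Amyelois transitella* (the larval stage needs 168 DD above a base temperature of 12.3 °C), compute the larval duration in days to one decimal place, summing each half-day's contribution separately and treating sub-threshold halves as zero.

Day half: max(0, 32.1 − 12.3) × 0.5 = 19.8 × 0.5 = 9.90 DD.
Night half: max(0, 9.8 − 12.3) × 0.5 = 0.0 × 0.5 = 0.00 DD.
Per 24 h: 9.90 DD/day.
Duration = 168 / 9.90 = 16.970 ≈ 17.0 days.

17.0 days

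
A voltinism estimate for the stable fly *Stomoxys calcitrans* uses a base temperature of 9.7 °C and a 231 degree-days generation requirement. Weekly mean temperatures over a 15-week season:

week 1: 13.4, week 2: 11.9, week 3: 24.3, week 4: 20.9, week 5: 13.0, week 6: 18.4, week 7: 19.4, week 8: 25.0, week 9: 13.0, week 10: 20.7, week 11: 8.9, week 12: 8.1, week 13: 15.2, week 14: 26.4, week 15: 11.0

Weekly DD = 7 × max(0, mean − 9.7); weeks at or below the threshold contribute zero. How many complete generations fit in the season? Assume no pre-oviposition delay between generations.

Weekly DD (7 × max(0, T̄ − 9.7)): 25.9, 15.4, 102.2, 78.4, 23.1, 60.9, 67.9, 107.1, 23.1, 77.0, 0.0, 0.0, 38.5, 116.9, 9.1.
Season total = 745.5 DD.
Complete generations = ⌊745.5 / 231⌋ = 3.

3 generations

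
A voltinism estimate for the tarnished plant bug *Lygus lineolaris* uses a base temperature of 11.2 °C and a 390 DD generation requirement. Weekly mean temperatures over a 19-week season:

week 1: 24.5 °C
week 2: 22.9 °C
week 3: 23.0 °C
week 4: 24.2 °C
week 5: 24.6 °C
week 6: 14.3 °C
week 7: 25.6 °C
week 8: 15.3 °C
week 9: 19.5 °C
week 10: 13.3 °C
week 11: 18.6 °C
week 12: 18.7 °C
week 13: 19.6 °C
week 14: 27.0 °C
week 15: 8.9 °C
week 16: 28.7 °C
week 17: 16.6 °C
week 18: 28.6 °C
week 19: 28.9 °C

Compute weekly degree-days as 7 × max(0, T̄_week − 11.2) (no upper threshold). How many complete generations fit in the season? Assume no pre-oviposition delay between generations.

3 generations

Weekly DD (7 × max(0, T̄ − 11.2)): 93.1, 81.9, 82.6, 91.0, 93.8, 21.7, 100.8, 28.7, 58.1, 14.7, 51.8, 52.5, 58.8, 110.6, 0.0, 122.5, 37.8, 121.8, 123.9.
Season total = 1346.1 DD.
Complete generations = ⌊1346.1 / 390⌋ = 3.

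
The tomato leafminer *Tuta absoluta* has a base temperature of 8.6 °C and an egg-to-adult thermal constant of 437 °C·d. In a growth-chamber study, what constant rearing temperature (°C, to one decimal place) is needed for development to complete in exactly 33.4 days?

21.7 °C

Required daily accumulation = 437 / 33.4 = 13.084 DD/day.
T = T_base + 13.084 = 8.6 + 13.084 = 21.684 ≈ 21.7 °C.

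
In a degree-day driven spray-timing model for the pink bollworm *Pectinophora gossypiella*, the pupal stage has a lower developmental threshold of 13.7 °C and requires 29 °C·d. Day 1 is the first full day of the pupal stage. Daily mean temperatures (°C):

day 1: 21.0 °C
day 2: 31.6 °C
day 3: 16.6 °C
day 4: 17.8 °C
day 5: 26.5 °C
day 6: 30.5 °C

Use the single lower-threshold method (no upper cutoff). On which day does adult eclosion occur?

day 4

Daily DD above 13.7 °C: 7.3, 17.9, 2.9, 4.1, 12.8, 16.8.
Cumulative: 7.3, 25.2, 28.1, 32.2, 45.0, 61.8.
The total first reaches 29 DD on day 4.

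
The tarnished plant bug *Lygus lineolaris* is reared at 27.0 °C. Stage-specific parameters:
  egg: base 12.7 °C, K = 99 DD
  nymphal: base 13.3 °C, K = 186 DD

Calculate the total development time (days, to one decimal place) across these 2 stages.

egg: 99 / (27.0 − 12.7) = 99 / 14.3 = 6.923 d.
nymphal: 186 / (27.0 − 13.3) = 186 / 13.7 = 13.577 d.
Sum = 20.500 ≈ 20.5 days.

20.5 days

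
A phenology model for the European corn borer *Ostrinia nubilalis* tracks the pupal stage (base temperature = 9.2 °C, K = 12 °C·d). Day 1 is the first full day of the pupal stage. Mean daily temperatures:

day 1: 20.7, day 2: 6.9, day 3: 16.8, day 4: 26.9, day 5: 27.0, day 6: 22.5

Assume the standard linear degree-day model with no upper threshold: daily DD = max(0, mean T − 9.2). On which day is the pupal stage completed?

Daily DD above 9.2 °C: 11.5, 0.0, 7.6, 17.7, 17.8, 13.3.
Cumulative: 11.5, 11.5, 19.1, 36.8, 54.6, 67.9.
The total first reaches 12 DD on day 3.

day 3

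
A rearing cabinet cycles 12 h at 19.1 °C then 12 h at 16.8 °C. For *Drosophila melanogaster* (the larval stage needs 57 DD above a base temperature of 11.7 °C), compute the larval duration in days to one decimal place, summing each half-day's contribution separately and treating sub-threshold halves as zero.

Day half: max(0, 19.1 − 11.7) × 0.5 = 7.4 × 0.5 = 3.70 DD.
Night half: max(0, 16.8 − 11.7) × 0.5 = 5.1 × 0.5 = 2.55 DD.
Per 24 h: 6.25 DD/day.
Duration = 57 / 6.25 = 9.120 ≈ 9.1 days.

9.1 days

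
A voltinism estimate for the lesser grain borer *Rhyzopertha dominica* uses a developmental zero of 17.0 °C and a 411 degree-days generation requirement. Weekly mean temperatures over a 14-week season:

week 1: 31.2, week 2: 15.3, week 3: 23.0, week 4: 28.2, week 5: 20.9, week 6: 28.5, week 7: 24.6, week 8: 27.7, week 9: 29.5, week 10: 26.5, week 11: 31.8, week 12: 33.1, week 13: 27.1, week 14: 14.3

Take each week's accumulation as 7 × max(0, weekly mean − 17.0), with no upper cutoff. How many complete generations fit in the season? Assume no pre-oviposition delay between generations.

Weekly DD (7 × max(0, T̄ − 17.0)): 99.4, 0.0, 42.0, 78.4, 27.3, 80.5, 53.2, 74.9, 87.5, 66.5, 103.6, 112.7, 70.7, 0.0.
Season total = 896.7 DD.
Complete generations = ⌊896.7 / 411⌋ = 2.

2 generations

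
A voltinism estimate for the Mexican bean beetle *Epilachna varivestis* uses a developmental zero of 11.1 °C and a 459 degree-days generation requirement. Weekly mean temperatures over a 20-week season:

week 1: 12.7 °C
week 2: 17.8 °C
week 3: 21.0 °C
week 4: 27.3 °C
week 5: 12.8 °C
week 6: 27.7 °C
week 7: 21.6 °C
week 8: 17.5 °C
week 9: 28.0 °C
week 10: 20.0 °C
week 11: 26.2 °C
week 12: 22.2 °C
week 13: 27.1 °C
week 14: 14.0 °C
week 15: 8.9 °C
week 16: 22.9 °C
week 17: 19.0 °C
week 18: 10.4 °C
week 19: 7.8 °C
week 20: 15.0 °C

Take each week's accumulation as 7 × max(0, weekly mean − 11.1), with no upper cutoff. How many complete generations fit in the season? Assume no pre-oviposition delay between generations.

Weekly DD (7 × max(0, T̄ − 11.1)): 11.2, 46.9, 69.3, 113.4, 11.9, 116.2, 73.5, 44.8, 118.3, 62.3, 105.7, 77.7, 112.0, 20.3, 0.0, 82.6, 55.3, 0.0, 0.0, 27.3.
Season total = 1148.7 DD.
Complete generations = ⌊1148.7 / 459⌋ = 2.

2 generations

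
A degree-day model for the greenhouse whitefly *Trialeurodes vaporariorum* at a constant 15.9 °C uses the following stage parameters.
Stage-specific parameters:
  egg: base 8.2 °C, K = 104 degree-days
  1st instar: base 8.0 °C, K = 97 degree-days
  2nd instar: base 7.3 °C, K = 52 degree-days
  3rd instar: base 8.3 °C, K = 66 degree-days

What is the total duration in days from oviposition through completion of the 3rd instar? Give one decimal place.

egg: 104 / (15.9 − 8.2) = 104 / 7.7 = 13.506 d.
1st instar: 97 / (15.9 − 8.0) = 97 / 7.9 = 12.278 d.
2nd instar: 52 / (15.9 − 7.3) = 52 / 8.6 = 6.047 d.
3rd instar: 66 / (15.9 − 8.3) = 66 / 7.6 = 8.684 d.
Sum = 40.516 ≈ 40.5 days.

40.5 days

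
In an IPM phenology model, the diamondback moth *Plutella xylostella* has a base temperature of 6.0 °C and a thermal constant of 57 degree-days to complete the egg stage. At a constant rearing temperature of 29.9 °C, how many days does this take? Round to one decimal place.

2.4 days

Daily accumulation = 29.9 − 6.0 = 23.9 DD/day.
Duration = 57 / 23.9 = 2.385 ≈ 2.4 days.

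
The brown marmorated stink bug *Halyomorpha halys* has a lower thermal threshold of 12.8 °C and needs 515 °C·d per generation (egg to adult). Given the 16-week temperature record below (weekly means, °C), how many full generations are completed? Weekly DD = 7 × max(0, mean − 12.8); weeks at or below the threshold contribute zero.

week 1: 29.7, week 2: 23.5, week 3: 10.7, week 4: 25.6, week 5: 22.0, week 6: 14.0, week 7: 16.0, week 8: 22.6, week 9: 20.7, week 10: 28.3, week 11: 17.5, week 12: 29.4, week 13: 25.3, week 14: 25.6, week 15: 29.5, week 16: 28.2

2 generations

Weekly DD (7 × max(0, T̄ − 12.8)): 118.3, 74.9, 0.0, 89.6, 64.4, 8.4, 22.4, 68.6, 55.3, 108.5, 32.9, 116.2, 87.5, 89.6, 116.9, 107.8.
Season total = 1161.3 DD.
Complete generations = ⌊1161.3 / 515⌋ = 2.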